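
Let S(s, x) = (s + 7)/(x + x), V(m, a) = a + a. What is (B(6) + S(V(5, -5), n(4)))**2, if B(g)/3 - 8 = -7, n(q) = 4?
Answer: 441/64 ≈ 6.8906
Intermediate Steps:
V(m, a) = 2*a
S(s, x) = (7 + s)/(2*x) (S(s, x) = (7 + s)/((2*x)) = (7 + s)*(1/(2*x)) = (7 + s)/(2*x))
B(g) = 3 (B(g) = 24 + 3*(-7) = 24 - 21 = 3)
(B(6) + S(V(5, -5), n(4)))**2 = (3 + (1/2)*(7 + 2*(-5))/4)**2 = (3 + (1/2)*(1/4)*(7 - 10))**2 = (3 + (1/2)*(1/4)*(-3))**2 = (3 - 3/8)**2 = (21/8)**2 = 441/64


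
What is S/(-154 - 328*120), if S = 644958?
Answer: -322479/19757 ≈ -16.322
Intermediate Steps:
S/(-154 - 328*120) = 644958/(-154 - 328*120) = 644958/(-154 - 39360) = 644958/(-39514) = 644958*(-1/39514) = -322479/19757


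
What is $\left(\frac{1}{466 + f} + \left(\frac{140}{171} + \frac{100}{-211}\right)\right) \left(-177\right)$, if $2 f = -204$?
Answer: $- \frac{269290219}{4377828} \approx -61.512$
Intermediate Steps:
$f = -102$ ($f = \frac{1}{2} \left(-204\right) = -102$)
$\left(\frac{1}{466 + f} + \left(\frac{140}{171} + \frac{100}{-211}\right)\right) \left(-177\right) = \left(\frac{1}{466 - 102} + \left(\frac{140}{171} + \frac{100}{-211}\right)\right) \left(-177\right) = \left(\frac{1}{364} + \left(140 \cdot \frac{1}{171} + 100 \left(- \frac{1}{211}\right)\right)\right) \left(-177\right) = \left(\frac{1}{364} + \left(\frac{140}{171} - \frac{100}{211}\right)\right) \left(-177\right) = \left(\frac{1}{364} + \frac{12440}{36081}\right) \left(-177\right) = \frac{4564241}{13133484} \left(-177\right) = - \frac{269290219}{4377828}$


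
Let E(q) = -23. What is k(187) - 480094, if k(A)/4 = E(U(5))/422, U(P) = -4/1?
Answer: -101299880/211 ≈ -4.8009e+5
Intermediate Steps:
U(P) = -4 (U(P) = -4*1 = -4)
k(A) = -46/211 (k(A) = 4*(-23/422) = -46/211)
k(187) - 480094 = -46/211 - 480094 = -101299880/211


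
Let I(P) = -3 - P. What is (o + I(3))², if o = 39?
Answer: 1089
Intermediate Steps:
(o + I(3))² = (39 + (-3 - 1*3))² = (39 + (-3 - 3))² = (39 - 6)² = 33² = 1089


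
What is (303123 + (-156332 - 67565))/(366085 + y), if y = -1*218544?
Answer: 79226/147541 ≈ 0.53698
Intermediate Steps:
y = -218544
(303123 + (-156332 - 67565))/(366085 + y) = (303123 + (-156332 - 67565))/(366085 - 218544) = (303123 - 223897)/147541 = 79226*(1/147541) = 79226/147541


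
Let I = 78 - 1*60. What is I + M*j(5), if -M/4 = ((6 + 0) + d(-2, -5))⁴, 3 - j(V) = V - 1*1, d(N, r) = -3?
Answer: 342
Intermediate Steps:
j(V) = 4 - V (j(V) = 3 - (V - 1*1) = 3 - (V - 1) = 3 - (-1 + V) = 3 + (1 - V) = 4 - V)
I = 18 (I = 78 - 60 = 18)
M = -324 (M = -4*((6 + 0) - 3)⁴ = -4*(6 - 3)⁴ = -4*3⁴ = -4*81 = -324)
I + M*j(5) = 18 - 324*(4 - 1*5) = 18 - 324*(4 - 5) = 18 - 324*(-1) = 18 + 324 = 342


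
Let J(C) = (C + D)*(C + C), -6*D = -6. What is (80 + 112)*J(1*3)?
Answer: 4608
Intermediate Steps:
D = 1 (D = -⅙*(-6) = 1)
J(C) = 2*C*(1 + C) (J(C) = (C + 1)*(C + C) = (1 + C)*(2*C) = 2*C*(1 + C))
(80 + 112)*J(1*3) = (80 + 112)*(2*(1*3)*(1 + 1*3)) = 192*(2*3*(1 + 3)) = 192*(2*3*4) = 192*24 = 4608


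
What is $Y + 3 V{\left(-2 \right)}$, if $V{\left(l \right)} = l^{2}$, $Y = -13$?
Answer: $-1$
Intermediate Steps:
$Y + 3 V{\left(-2 \right)} = -13 + 3 \left(-2\right)^{2} = -13 + 3 \cdot 4 = -13 + 12 = -1$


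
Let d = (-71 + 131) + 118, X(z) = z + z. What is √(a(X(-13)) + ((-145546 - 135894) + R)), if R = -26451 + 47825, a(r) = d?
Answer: 4*I*√16243 ≈ 509.79*I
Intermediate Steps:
X(z) = 2*z
d = 178 (d = 60 + 118 = 178)
a(r) = 178
R = 21374
√(a(X(-13)) + ((-145546 - 135894) + R)) = √(178 + ((-145546 - 135894) + 21374)) = √(178 + (-281440 + 21374)) = √(178 - 260066) = √(-259888) = 4*I*√16243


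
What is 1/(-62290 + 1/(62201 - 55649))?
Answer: -6552/408124079 ≈ -1.6054e-5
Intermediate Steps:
1/(-62290 + 1/(62201 - 55649)) = 1/(-62290 + 1/6552) = 1/(-408124079/6552) = -6552/408124079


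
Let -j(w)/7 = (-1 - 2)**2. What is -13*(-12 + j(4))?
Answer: 975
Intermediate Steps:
j(w) = -63 (j(w) = -7*(-1 - 2)**2 = -7*(-3)**2 = -7*9 = -63)
-13*(-12 + j(4)) = -13*(-12 - 63) = -13*(-75) = 975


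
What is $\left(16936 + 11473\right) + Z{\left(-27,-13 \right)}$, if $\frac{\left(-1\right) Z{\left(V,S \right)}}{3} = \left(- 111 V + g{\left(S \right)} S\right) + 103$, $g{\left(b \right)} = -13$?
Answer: $18602$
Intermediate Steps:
$Z{\left(V,S \right)} = -309 + 39 S + 333 V$ ($Z{\left(V,S \right)} = - 3 \left(\left(- 111 V - 13 S\right) + 103\right) = - 3 \left(103 - 111 V - 13 S\right) = -309 + 39 S + 333 V$)
$\left(16936 + 11473\right) + Z{\left(-27,-13 \right)} = \left(16936 + 11473\right) + \left(-309 + 39 \left(-13\right) + 333 \left(-27\right)\right) = 28409 - 9807 = 18602$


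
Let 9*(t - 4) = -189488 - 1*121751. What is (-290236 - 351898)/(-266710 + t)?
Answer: 5779206/2711593 ≈ 2.1313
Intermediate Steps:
t = -311203/9 (t = 4 + (-189488 - 1*121751)/9 = 4 + (-189488 - 121751)/9 = 4 + (⅑)*(-311239) = 4 - 311239/9 = -311203/9 ≈ -34578.)
(-290236 - 351898)/(-266710 + t) = (-290236 - 351898)/(-266710 - 311203/9) = -642134/(-2711593/9) = -642134*(-9/2711593) = 5779206/2711593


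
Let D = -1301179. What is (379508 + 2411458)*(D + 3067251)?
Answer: 4929046905552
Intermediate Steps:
(379508 + 2411458)*(D + 3067251) = (379508 + 2411458)*(-1301179 + 3067251) = 2790966*1766072 = 4929046905552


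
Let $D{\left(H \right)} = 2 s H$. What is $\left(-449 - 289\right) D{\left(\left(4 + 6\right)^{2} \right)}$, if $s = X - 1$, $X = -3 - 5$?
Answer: $1328400$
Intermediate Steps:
$X = -8$
$s = -9$ ($s = -8 - 1 = -9$)
$D{\left(H \right)} = - 18 H$ ($D{\left(H \right)} = 2 \left(-9\right) H = - 18 H$)
$\left(-449 - 289\right) D{\left(\left(4 + 6\right)^{2} \right)} = \left(-449 - 289\right) \left(- 18 \left(4 + 6\right)^{2}\right) = - 738 \left(- 18 \cdot 10^{2}\right) = - 738 \left(\left(-18\right) 100\right) = \left(-738\right) \left(-1800\right) = 1328400$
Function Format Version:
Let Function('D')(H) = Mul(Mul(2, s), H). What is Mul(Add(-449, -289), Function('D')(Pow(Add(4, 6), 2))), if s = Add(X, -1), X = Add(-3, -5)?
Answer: 1328400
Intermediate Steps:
X = -8
s = -9 (s = Add(-8, -1) = -9)
Function('D')(H) = Mul(-18, H) (Function('D')(H) = Mul(Mul(2, -9), H) = Mul(-18, H))
Mul(Add(-449, -289), Function('D')(Pow(Add(4, 6), 2))) = Mul(Add(-449, -289), Mul(-18, Pow(Add(4, 6), 2))) = Mul(-738, Mul(-18, Pow(10, 2))) = Mul(-738, Mul(-18, 100)) = Mul(-738, -1800) = 1328400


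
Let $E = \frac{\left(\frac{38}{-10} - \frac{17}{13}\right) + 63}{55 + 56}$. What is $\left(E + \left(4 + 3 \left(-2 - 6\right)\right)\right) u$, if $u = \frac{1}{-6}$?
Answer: $\frac{140537}{43290} \approx 3.2464$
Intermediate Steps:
$u = - \frac{1}{6} \approx -0.16667$
$E = \frac{3763}{7215}$ ($E = \frac{\left(38 \left(- \frac{1}{10}\right) - \frac{17}{13}\right) + 63}{111} = \left(\left(- \frac{19}{5} - \frac{17}{13}\right) + 63\right) \frac{1}{111} = \left(- \frac{332}{65} + 63\right) \frac{1}{111} = \frac{3763}{65} \cdot \frac{1}{111} = \frac{3763}{7215} \approx 0.52155$)
$\left(E + \left(4 + 3 \left(-2 - 6\right)\right)\right) u = \left(\frac{3763}{7215} + \left(4 + 3 \left(-2 - 6\right)\right)\right) \left(- \frac{1}{6}\right) = \left(\frac{3763}{7215} + \left(4 + 3 \left(-8\right)\right)\right) \left(- \frac{1}{6}\right) = \left(\frac{3763}{7215} + \left(4 - 24\right)\right) \left(- \frac{1}{6}\right) = \left(\frac{3763}{7215} - 20\right) \left(- \frac{1}{6}\right) = \left(- \frac{140537}{7215}\right) \left(- \frac{1}{6}\right) = \frac{140537}{43290}$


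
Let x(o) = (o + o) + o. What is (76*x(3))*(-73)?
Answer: -49932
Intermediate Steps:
x(o) = 3*o (x(o) = 2*o + o = 3*o)
(76*x(3))*(-73) = (76*(3*3))*(-73) = (76*9)*(-73) = 684*(-73) = -49932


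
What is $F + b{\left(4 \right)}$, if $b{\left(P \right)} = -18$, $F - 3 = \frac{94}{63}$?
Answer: $- \frac{851}{63} \approx -13.508$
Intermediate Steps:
$F = \frac{283}{63}$ ($F = 3 + \frac{94}{63} = \frac{283}{63} \approx 4.4921$)
$F + b{\left(4 \right)} = \frac{283}{63} - 18 = - \frac{851}{63}$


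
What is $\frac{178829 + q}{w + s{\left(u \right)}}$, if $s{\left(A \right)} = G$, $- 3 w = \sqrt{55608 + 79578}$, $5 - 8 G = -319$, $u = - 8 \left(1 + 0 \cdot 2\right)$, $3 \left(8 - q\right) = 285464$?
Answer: $- \frac{40669614}{160565} - \frac{1004188 \sqrt{135186}}{481695} \approx -1019.8$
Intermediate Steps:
$q = - \frac{285440}{3}$ ($q = 8 - \frac{285464}{3} = - \frac{285440}{3} \approx -95147.0$)
$u = -8$ ($u = - 8 \left(1 + 0\right) = \left(-8\right) 1 = -8$)
$G = \frac{81}{2}$ ($G = \frac{5}{8} - - \frac{319}{8} = \frac{5}{8} + \frac{319}{8} = \frac{81}{2} \approx 40.5$)
$w = - \frac{\sqrt{135186}}{3}$ ($w = - \frac{\sqrt{55608 + 79578}}{3} = - \frac{\sqrt{135186}}{3} \approx -122.56$)
$s{\left(A \right)} = \frac{81}{2}$
$\frac{178829 + q}{w + s{\left(u \right)}} = \frac{178829 - \frac{285440}{3}}{- \frac{\sqrt{135186}}{3} + \frac{81}{2}} = \frac{251047}{3 \left(\frac{81}{2} - \frac{\sqrt{135186}}{3}\right)}$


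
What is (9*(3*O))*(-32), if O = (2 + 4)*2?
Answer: -10368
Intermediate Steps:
O = 12 (O = 6*2 = 12)
(9*(3*O))*(-32) = (9*(3*12))*(-32) = (9*36)*(-32) = 324*(-32) = -10368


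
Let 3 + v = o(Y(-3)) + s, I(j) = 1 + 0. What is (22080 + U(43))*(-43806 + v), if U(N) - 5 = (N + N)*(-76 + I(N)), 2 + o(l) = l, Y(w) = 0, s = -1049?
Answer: -701386100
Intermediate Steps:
I(j) = 1
o(l) = -2 + l
v = -1054 (v = -3 + ((-2 + 0) - 1049) = -3 + (-2 - 1049) = -3 - 1051 = -1054)
U(N) = 5 - 150*N (U(N) = 5 + (N + N)*(-76 + 1) = 5 + (2*N)*(-75) = 5 - 150*N)
(22080 + U(43))*(-43806 + v) = (22080 + (5 - 150*43))*(-43806 - 1054) = (22080 + (5 - 6450))*(-44860) = (22080 - 6445)*(-44860) = 15635*(-44860) = -701386100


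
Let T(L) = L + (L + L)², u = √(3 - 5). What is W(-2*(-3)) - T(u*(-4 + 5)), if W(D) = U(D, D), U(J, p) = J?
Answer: 14 - I*√2 ≈ 14.0 - 1.4142*I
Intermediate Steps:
W(D) = D
u = I*√2 (u = √(-2) = I*√2 ≈ 1.4142*I)
T(L) = L + 4*L² (T(L) = L + (2*L)² = L + 4*L²)
W(-2*(-3)) - T(u*(-4 + 5)) = -2*(-3) - (I*√2)*(-4 + 5)*(1 + 4*((I*√2)*(-4 + 5))) = 6 - (I*√2)*1*(1 + 4*((I*√2)*1)) = 6 - I*√2*(1 + 4*(I*√2)) = 6 - I*√2*(1 + 4*I*√2)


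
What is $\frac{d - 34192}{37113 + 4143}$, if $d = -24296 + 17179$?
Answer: $- \frac{41309}{41256} \approx -1.0013$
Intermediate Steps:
$d = -7117$
$\frac{d - 34192}{37113 + 4143} = \frac{-7117 - 34192}{37113 + 4143} = - \frac{41309}{41256}$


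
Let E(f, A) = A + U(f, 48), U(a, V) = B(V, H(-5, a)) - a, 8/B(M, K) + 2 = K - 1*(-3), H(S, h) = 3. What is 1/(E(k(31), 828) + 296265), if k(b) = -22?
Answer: 1/297117 ≈ 3.3657e-6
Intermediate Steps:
B(M, K) = 8/(1 + K) (B(M, K) = 8/(-2 + (K - 1*(-3))) = 8/(-2 + (K + 3)) = 8/(-2 + (3 + K)) = 8/(1 + K))
U(a, V) = 2 - a (U(a, V) = 8/(1 + 3) - a = 8/4 - a = 8*(¼) - a = 2 - a)
E(f, A) = 2 + A - f (E(f, A) = A + (2 - f) = 2 + A - f)
1/(E(k(31), 828) + 296265) = 1/((2 + 828 - 1*(-22)) + 296265) = 1/((2 + 828 + 22) + 296265) = 1/(852 + 296265) = 1/297117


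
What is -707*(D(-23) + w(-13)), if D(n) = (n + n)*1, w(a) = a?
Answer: 41713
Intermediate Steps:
D(n) = 2*n (D(n) = (2*n)*1 = 2*n)
-707*(D(-23) + w(-13)) = -707*(2*(-23) - 13) = -707*(-46 - 13) = -707*(-59) = 41713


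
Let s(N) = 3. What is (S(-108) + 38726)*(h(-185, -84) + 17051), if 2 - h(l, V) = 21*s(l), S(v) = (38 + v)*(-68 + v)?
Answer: 867271540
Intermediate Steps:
S(v) = (-68 + v)*(38 + v)
h(l, V) = -61 (h(l, V) = 2 - 21*3 = 2 - 1*63 = 2 - 63 = -61)
(S(-108) + 38726)*(h(-185, -84) + 17051) = ((-2584 + (-108)² - 30*(-108)) + 38726)*(-61 + 17051) = ((-2584 + 11664 + 3240) + 38726)*16990 = (12320 + 38726)*16990 = 51046*16990 = 867271540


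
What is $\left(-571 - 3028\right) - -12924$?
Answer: $9325$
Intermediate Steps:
$\left(-571 - 3028\right) - -12924 = \left(-571 - 3028\right) + 12924 = -3599 + 12924 = 9325$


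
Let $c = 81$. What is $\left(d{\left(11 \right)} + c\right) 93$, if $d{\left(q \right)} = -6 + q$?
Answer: $7998$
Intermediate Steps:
$\left(d{\left(11 \right)} + c\right) 93 = \left(\left(-6 + 11\right) + 81\right) 93 = \left(5 + 81\right) 93 = 86 \cdot 93 = 7998$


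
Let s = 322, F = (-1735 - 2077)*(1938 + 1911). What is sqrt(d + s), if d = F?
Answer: I*sqrt(14672066) ≈ 3830.4*I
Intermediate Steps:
F = -14672388 (F = -3812*3849 = -14672388)
d = -14672388
sqrt(d + s) = sqrt(-14672388 + 322) = sqrt(-14672066) = I*sqrt(14672066)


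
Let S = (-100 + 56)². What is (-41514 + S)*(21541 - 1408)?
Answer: -796823874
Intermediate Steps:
S = 1936 (S = (-44)² = 1936)
(-41514 + S)*(21541 - 1408) = (-41514 + 1936)*(21541 - 1408) = -39578*20133 = -796823874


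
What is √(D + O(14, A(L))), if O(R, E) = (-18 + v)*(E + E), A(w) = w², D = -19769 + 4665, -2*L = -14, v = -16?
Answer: 2*I*√4609 ≈ 135.78*I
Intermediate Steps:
L = 7 (L = -½*(-14) = 7)
D = -15104
O(R, E) = -68*E (O(R, E) = (-18 - 16)*(E + E) = -68*E)
√(D + O(14, A(L))) = √(-15104 - 68*7²) = √(-15104 - 68*49) = √(-15104 - 3332) = √(-18436) = 2*I*√4609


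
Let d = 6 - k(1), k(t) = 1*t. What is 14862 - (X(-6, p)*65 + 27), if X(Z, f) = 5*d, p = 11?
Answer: 13210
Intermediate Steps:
k(t) = t
d = 5 (d = 6 - 1*1 = 6 - 1 = 5)
X(Z, f) = 25 (X(Z, f) = 5*5 = 25)
14862 - (X(-6, p)*65 + 27) = 14862 - (25*65 + 27) = 14862 - (1625 + 27) = 14862 - 1*1652 = 14862 - 1652 = 13210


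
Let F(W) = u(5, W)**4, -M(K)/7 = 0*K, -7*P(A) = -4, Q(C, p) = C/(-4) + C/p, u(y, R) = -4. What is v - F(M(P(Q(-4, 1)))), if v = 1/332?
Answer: -84991/332 ≈ -256.00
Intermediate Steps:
Q(C, p) = -C/4 + C/p (Q(C, p) = C*(-1/4) + C/p = -C/4 + C/p)
P(A) = 4/7 (P(A) = -1/7*(-4) = 4/7)
M(K) = 0 (M(K) = -0*K = -7*0 = 0)
F(W) = 256 (F(W) = (-4)**4 = 256)
v = 1/332 ≈ 0.0030120
v - F(M(P(Q(-4, 1)))) = 1/332 - 1*256 = 1/332 - 256 = -84991/332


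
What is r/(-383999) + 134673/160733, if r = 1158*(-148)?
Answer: 79261361799/61721311267 ≈ 1.2842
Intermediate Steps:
r = -171384
r/(-383999) + 134673/160733 = -171384/(-383999) + 134673/160733 = -171384*(-1/383999) + 134673*(1/160733) = 171384/383999 + 134673/160733 = 79261361799/61721311267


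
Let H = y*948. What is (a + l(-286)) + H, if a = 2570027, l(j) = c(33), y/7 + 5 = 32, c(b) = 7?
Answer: 2749206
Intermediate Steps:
y = 189 (y = -35 + 7*32 = -35 + 224 = 189)
l(j) = 7
H = 179172 (H = 189*948 = 179172)
(a + l(-286)) + H = (2570027 + 7) + 179172 = 2570034 + 179172 = 2749206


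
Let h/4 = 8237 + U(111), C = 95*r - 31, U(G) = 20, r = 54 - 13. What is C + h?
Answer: 36892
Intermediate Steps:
r = 41
C = 3864 (C = 95*41 - 31 = 3895 - 31 = 3864)
h = 33028 (h = 4*(8237 + 20) = 4*8257 = 33028)
C + h = 3864 + 33028 = 36892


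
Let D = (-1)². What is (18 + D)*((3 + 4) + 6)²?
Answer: 3211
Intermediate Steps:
D = 1
(18 + D)*((3 + 4) + 6)² = (18 + 1)*((3 + 4) + 6)² = 19*(7 + 6)² = 19*13² = 19*169 = 3211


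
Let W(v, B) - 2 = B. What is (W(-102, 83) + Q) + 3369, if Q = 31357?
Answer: 34811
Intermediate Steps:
W(v, B) = 2 + B
(W(-102, 83) + Q) + 3369 = ((2 + 83) + 31357) + 3369 = (85 + 31357) + 3369 = 31442 + 3369 = 34811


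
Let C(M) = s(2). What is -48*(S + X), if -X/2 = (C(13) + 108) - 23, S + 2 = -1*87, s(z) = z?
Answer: 12624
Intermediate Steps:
C(M) = 2
S = -89 (S = -2 - 1*87 = -2 - 87 = -89)
X = -174 (X = -2*((2 + 108) - 23) = -2*(110 - 23) = -2*87 = -174)
-48*(S + X) = -48*(-89 - 174) = -48*(-263) = 12624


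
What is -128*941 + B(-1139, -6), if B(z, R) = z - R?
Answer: -121581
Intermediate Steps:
-128*941 + B(-1139, -6) = -128*941 + (-1139 - 1*(-6)) = -120448 + (-1139 + 6) = -120448 - 1133 = -121581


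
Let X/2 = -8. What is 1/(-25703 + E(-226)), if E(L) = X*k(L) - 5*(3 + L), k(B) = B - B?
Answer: -1/24588 ≈ -4.0670e-5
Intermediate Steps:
X = -16 (X = 2*(-8) = -16)
k(B) = 0
E(L) = -15 - 5*L (E(L) = -16*0 - 5*(3 + L) = 0 + (-15 - 5*L) = -15 - 5*L)
1/(-25703 + E(-226)) = 1/(-25703 + (-15 - 5*(-226))) = 1/(-25703 + (-15 + 1130)) = 1/(-25703 + 1115) = 1/(-24588) = -1/24588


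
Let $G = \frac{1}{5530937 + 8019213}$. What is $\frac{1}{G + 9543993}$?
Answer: $\frac{13550150}{129322536748951} \approx 1.0478 \cdot 10^{-7}$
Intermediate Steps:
$G = \frac{1}{13550150} \approx 7.38 \cdot 10^{-8}$
$\frac{1}{G + 9543993} = \frac{1}{\frac{1}{13550150} + 9543993} = \frac{1}{\frac{129322536748951}{13550150}} = \frac{13550150}{129322536748951}$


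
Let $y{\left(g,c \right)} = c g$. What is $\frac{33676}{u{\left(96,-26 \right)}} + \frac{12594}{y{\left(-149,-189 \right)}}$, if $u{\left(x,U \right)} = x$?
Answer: $\frac{26376635}{75096} \approx 351.24$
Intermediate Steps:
$\frac{33676}{u{\left(96,-26 \right)}} + \frac{12594}{y{\left(-149,-189 \right)}} = \frac{33676}{96} + \frac{12594}{\left(-189\right) \left(-149\right)} = 33676 \cdot \frac{1}{96} + \frac{12594}{28161} = \frac{8419}{24} + 12594 \cdot \frac{1}{28161} = \frac{8419}{24} + \frac{4198}{9387} = \frac{26376635}{75096}$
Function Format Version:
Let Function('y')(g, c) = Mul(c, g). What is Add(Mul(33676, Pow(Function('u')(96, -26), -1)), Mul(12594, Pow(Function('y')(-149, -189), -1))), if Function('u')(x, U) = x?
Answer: Rational(26376635, 75096) ≈ 351.24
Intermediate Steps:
Add(Mul(33676, Pow(Function('u')(96, -26), -1)), Mul(12594, Pow(Function('y')(-149, -189), -1))) = Add(Mul(33676, Pow(96, -1)), Mul(12594, Pow(Mul(-189, -149), -1))) = Add(Mul(33676, Rational(1, 96)), Mul(12594, Pow(28161, -1))) = Add(Rational(8419, 24), Mul(12594, Rational(1, 28161))) = Add(Rational(8419, 24), Rational(4198, 9387)) = Rational(26376635, 75096)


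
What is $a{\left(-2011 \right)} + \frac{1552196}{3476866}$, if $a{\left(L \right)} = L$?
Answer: $- \frac{3495212665}{1738433} \approx -2010.6$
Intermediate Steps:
$a{\left(-2011 \right)} + \frac{1552196}{3476866} = -2011 + \frac{1552196}{3476866} = -2011 + 1552196 \cdot \frac{1}{3476866} = -2011 + \frac{776098}{1738433} = - \frac{3495212665}{1738433}$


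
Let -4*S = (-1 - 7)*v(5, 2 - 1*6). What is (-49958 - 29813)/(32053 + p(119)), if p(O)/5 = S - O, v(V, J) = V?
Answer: -79771/31508 ≈ -2.5318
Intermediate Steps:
S = 10 (S = -(-1 - 7)*5/4 = -(-2)*5 = -¼*(-40) = 10)
p(O) = 50 - 5*O (p(O) = 5*(10 - O) = 50 - 5*O)
(-49958 - 29813)/(32053 + p(119)) = (-49958 - 29813)/(32053 + (50 - 5*119)) = -79771/(32053 + (50 - 595)) = -79771/(32053 - 545) = -79771/31508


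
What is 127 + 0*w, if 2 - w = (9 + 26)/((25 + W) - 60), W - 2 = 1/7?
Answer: 127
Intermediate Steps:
W = 15/7 (W = 2 + 1/7 = 2 + ⅐ = 15/7 ≈ 2.1429)
w = 141/46 (w = 2 - (9 + 26)/((25 + 15/7) - 60) = 2 - 35/(190/7 - 60) = 2 - 35/(-230/7) = 2 - 35*(-7)/230 = 2 - 1*(-49/46) = 2 + 49/46 = 141/46 ≈ 3.0652)
127 + 0*w = 127 + 0*(141/46) = 127 + 0 = 127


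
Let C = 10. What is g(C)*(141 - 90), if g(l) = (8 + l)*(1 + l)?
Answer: 10098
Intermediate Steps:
g(l) = (1 + l)*(8 + l)
g(C)*(141 - 90) = (8 + 10² + 9*10)*(141 - 90) = (8 + 100 + 90)*51 = 198*51 = 10098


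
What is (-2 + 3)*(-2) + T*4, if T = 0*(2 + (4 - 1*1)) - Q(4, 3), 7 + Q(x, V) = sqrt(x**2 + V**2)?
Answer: 6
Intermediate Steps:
Q(x, V) = -7 + sqrt(V**2 + x**2) (Q(x, V) = -7 + sqrt(x**2 + V**2) = -7 + sqrt(V**2 + x**2))
T = 2 (T = 0*(2 + (4 - 1*1)) - (-7 + sqrt(3**2 + 4**2)) = 0*(2 + (4 - 1)) - (-7 + sqrt(9 + 16)) = 0*(2 + 3) - (-7 + sqrt(25)) = 0*5 - (-7 + 5) = 0 - 1*(-2) = 0 + 2 = 2)
(-2 + 3)*(-2) + T*4 = (-2 + 3)*(-2) + 2*4 = 1*(-2) + 8 = -2 + 8 = 6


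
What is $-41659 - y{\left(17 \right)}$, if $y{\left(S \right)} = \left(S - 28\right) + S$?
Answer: $-41665$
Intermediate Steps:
$y{\left(S \right)} = -28 + 2 S$ ($y{\left(S \right)} = \left(-28 + S\right) + S = -28 + 2 S$)
$-41659 - y{\left(17 \right)} = -41659 - \left(-28 + 2 \cdot 17\right) = -41659 - \left(-28 + 34\right) = -41659 - 6 = -41665$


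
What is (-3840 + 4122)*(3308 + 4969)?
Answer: 2334114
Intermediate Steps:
(-3840 + 4122)*(3308 + 4969) = 282*8277 = 2334114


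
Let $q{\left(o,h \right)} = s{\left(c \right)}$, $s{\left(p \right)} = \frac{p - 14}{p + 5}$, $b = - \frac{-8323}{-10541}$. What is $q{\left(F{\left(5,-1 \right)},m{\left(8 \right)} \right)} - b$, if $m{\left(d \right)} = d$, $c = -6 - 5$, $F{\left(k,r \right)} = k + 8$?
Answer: $\frac{313463}{63246} \approx 4.9563$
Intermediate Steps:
$b = - \frac{8323}{10541}$ ($b = - \frac{\left(-8323\right) \left(-1\right)}{10541} = \left(-1\right) \frac{8323}{10541} = - \frac{8323}{10541} \approx -0.78958$)
$F{\left(k,r \right)} = 8 + k$
$c = -11$
$s{\left(p \right)} = \frac{-14 + p}{5 + p}$
$q{\left(o,h \right)} = \frac{25}{6}$ ($q{\left(o,h \right)} = \frac{-14 - 11}{5 - 11} = \frac{1}{-6} \left(-25\right) = \left(- \frac{1}{6}\right) \left(-25\right) = \frac{25}{6}$)
$q{\left(F{\left(5,-1 \right)},m{\left(8 \right)} \right)} - b = \frac{25}{6} - - \frac{8323}{10541} = \frac{25}{6} + \frac{8323}{10541} = \frac{313463}{63246}$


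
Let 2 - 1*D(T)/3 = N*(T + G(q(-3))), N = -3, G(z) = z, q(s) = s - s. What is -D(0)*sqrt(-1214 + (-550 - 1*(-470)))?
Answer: -6*I*sqrt(1294) ≈ -215.83*I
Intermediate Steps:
q(s) = 0
D(T) = 6 + 9*T (D(T) = 6 - (-9)*(T + 0) = 6 - (-9)*T = 6 + 9*T)
-D(0)*sqrt(-1214 + (-550 - 1*(-470))) = -(6 + 9*0)*sqrt(-1214 + (-550 - 1*(-470))) = -(6 + 0)*sqrt(-1214 + (-550 + 470)) = -6*sqrt(-1214 - 80) = -6*sqrt(-1294) = -6*I*sqrt(1294)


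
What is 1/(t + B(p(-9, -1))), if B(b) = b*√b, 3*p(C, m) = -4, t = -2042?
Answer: -27567/56291846 + 6*I*√3/28145923 ≈ -0.00048972 + 3.6923e-7*I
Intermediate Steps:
p(C, m) = -4/3 (p(C, m) = (⅓)*(-4) = -4/3)
B(b) = b^(3/2)
1/(t + B(p(-9, -1))) = 1/(-2042 + (-4/3)^(3/2)) = 1/(-2042 - 8*I*√3/9)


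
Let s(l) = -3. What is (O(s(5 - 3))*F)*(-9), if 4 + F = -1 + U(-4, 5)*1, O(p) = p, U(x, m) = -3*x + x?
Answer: 81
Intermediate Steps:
U(x, m) = -2*x
F = 3 (F = -4 + (-1 - 2*(-4)*1) = -4 + (-1 + 8*1) = -4 + (-1 + 8) = -4 + 7 = 3)
(O(s(5 - 3))*F)*(-9) = -3*3*(-9) = -9*(-9) = 81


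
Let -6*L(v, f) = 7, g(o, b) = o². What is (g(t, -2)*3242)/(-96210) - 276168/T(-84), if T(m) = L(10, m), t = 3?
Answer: 8856696413/37415 ≈ 2.3672e+5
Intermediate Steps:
L(v, f) = -7/6 (L(v, f) = -⅙*7 = -7/6)
T(m) = -7/6
(g(t, -2)*3242)/(-96210) - 276168/T(-84) = (3²*3242)/(-96210) - 276168/(-7/6) = (9*3242)*(-1/96210) - 276168*(-6/7) = 29178*(-1/96210) + 1657008/7 = -1621/5345 + 1657008/7 = 8856696413/37415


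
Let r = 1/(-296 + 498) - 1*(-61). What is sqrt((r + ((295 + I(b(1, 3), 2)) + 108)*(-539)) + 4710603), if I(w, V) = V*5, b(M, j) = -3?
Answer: sqrt(183130678030)/202 ≈ 2118.5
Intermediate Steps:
I(w, V) = 5*V
r = 12323/202 (r = 1/202 + 61 = 12323/202 ≈ 61.005)
sqrt((r + ((295 + I(b(1, 3), 2)) + 108)*(-539)) + 4710603) = sqrt((12323/202 + ((295 + 5*2) + 108)*(-539)) + 4710603) = sqrt((12323/202 + ((295 + 10) + 108)*(-539)) + 4710603) = sqrt((12323/202 + (305 + 108)*(-539)) + 4710603) = sqrt((12323/202 + 413*(-539)) + 4710603) = sqrt((12323/202 - 222607) + 4710603) = sqrt(-44954291/202 + 4710603) = sqrt(906587515/202) = sqrt(183130678030)/202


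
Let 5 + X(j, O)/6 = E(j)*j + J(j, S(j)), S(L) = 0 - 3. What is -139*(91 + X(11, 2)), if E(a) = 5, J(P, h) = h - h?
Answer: -54349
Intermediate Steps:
S(L) = -3
J(P, h) = 0
X(j, O) = -30 + 30*j (X(j, O) = -30 + 6*(5*j + 0) = -30 + 6*(5*j) = -30 + 30*j)
-139*(91 + X(11, 2)) = -139*(91 + (-30 + 30*11)) = -139*(91 + (-30 + 330)) = -139*(91 + 300) = -139*391 = -54349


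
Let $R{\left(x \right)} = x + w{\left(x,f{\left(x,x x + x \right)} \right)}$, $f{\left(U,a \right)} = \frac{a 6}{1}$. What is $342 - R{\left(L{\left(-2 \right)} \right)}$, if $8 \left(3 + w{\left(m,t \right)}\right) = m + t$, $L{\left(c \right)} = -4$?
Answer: $\frac{681}{2} \approx 340.5$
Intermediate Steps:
$f{\left(U,a \right)} = 6 a$ ($f{\left(U,a \right)} = 6 a 1 = 6 a$)
$w{\left(m,t \right)} = -3 + \frac{m}{8} + \frac{t}{8}$ ($w{\left(m,t \right)} = -3 + \frac{m + t}{8} = -3 + \left(\frac{m}{8} + \frac{t}{8}\right) = -3 + \frac{m}{8} + \frac{t}{8}$)
$R{\left(x \right)} = -3 + \frac{3 x^{2}}{4} + \frac{15 x}{8}$ ($R{\left(x \right)} = x + \left(-3 + \frac{x}{8} + \frac{6 \left(x x + x\right)}{8}\right) = x + \left(-3 + \frac{x}{8} + \frac{6 \left(x^{2} + x\right)}{8}\right) = x + \left(-3 + \frac{x}{8} + \frac{6 \left(x + x^{2}\right)}{8}\right) = x + \left(-3 + \frac{x}{8} + \frac{6 x + 6 x^{2}}{8}\right) = x + \left(-3 + \frac{x}{8} + \left(\frac{3 x}{4} + \frac{3 x^{2}}{4}\right)\right) = x + \left(-3 + \frac{3 x^{2}}{4} + \frac{7 x}{8}\right) = -3 + \frac{3 x^{2}}{4} + \frac{15 x}{8}$)
$342 - R{\left(L{\left(-2 \right)} \right)} = 342 - \left(-3 + \frac{3 \left(-4\right)^{2}}{4} + \frac{15}{8} \left(-4\right)\right) = 342 - \left(-3 + \frac{3}{4} \cdot 16 - \frac{15}{2}\right) = 342 - \left(-3 + 12 - \frac{15}{2}\right) = 342 - \frac{3}{2} = \frac{681}{2}$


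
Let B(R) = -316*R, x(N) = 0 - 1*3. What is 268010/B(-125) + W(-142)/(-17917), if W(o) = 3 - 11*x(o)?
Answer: 480051317/70772150 ≈ 6.7831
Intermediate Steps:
x(N) = -3 (x(N) = 0 - 3 = -3)
W(o) = 36 (W(o) = 3 - 11*(-3) = 3 + 33 = 36)
268010/B(-125) + W(-142)/(-17917) = 268010/((-316*(-125))) + 36/(-17917) = 268010/39500 + 36*(-1/17917) = 268010*(1/39500) - 36/17917 = 26801/3950 - 36/17917 = 480051317/70772150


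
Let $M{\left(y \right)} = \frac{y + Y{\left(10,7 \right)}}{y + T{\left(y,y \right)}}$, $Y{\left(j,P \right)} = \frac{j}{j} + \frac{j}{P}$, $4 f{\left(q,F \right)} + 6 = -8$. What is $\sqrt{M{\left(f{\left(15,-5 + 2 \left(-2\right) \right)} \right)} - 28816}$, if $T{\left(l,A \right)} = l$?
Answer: $\frac{i \sqrt{5647906}}{14} \approx 169.75 i$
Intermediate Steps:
$f{\left(q,F \right)} = - \frac{7}{2}$ ($f{\left(q,F \right)} = - \frac{3}{2} + \frac{1}{4} \left(-8\right) = - \frac{3}{2} - 2 = - \frac{7}{2}$)
$Y{\left(j,P \right)} = 1 + \frac{j}{P}$
$M{\left(y \right)} = \frac{\frac{17}{7} + y}{2 y}$ ($M{\left(y \right)} = \frac{y + \frac{7 + 10}{7}}{y + y} = \frac{y + \frac{1}{7} \cdot 17}{2 y} = \left(y + \frac{17}{7}\right) \frac{1}{2 y} = \left(\frac{17}{7} + y\right) \frac{1}{2 y} = \frac{\frac{17}{7} + y}{2 y}$)
$\sqrt{M{\left(f{\left(15,-5 + 2 \left(-2\right) \right)} \right)} - 28816} = \sqrt{\frac{17 + 7 \left(- \frac{7}{2}\right)}{14 \left(- \frac{7}{2}\right)} - 28816} = \sqrt{\frac{1}{14} \left(- \frac{2}{7}\right) \left(17 - \frac{49}{2}\right) - 28816} = \sqrt{\frac{1}{14} \left(- \frac{2}{7}\right) \left(- \frac{15}{2}\right) - 28816} = \sqrt{\frac{15}{98} - 28816} = \sqrt{- \frac{2823953}{98}} = \frac{i \sqrt{5647906}}{14}$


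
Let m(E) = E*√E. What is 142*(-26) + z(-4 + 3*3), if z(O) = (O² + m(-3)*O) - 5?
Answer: -3672 - 15*I*√3 ≈ -3672.0 - 25.981*I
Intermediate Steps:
m(E) = E^(3/2)
z(O) = -5 + O² - 3*I*O*√3 (z(O) = (O² + (-3)^(3/2)*O) - 5 = (O² + (-3*I*√3)*O) - 5 = (O² - 3*I*O*√3) - 5 = -5 + O² - 3*I*O*√3)
142*(-26) + z(-4 + 3*3) = 142*(-26) + (-5 + (-4 + 3*3)² - 3*I*(-4 + 3*3)*√3) = -3692 + (-5 + (-4 + 9)² - 3*I*(-4 + 9)*√3) = -3692 + (-5 + 5² - 3*I*5*√3) = -3692 + (-5 + 25 - 15*I*√3) = -3692 + (20 - 15*I*√3) = -3672 - 15*I*√3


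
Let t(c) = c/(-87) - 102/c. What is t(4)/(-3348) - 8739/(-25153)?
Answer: 5202727013/14652930456 ≈ 0.35506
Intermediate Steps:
t(c) = -102/c - c/87 (t(c) = c*(-1/87) - 102/c = -c/87 - 102/c = -102/c - c/87)
t(4)/(-3348) - 8739/(-25153) = (-102/4 - 1/87*4)/(-3348) - 8739/(-25153) = (-102*¼ - 4/87)*(-1/3348) - 8739*(-1/25153) = (-51/2 - 4/87)*(-1/3348) + 8739/25153 = -4445/174*(-1/3348) + 8739/25153 = 4445/582552 + 8739/25153 = 5202727013/14652930456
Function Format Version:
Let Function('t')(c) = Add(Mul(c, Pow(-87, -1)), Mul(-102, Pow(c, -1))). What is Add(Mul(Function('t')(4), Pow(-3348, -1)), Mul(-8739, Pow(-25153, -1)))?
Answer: Rational(5202727013, 14652930456) ≈ 0.35506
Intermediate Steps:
Function('t')(c) = Add(Mul(-102, Pow(c, -1)), Mul(Rational(-1, 87), c)) (Function('t')(c) = Add(Mul(c, Rational(-1, 87)), Mul(-102, Pow(c, -1))) = Add(Mul(Rational(-1, 87), c), Mul(-102, Pow(c, -1))) = Add(Mul(-102, Pow(c, -1)), Mul(Rational(-1, 87), c)))
Add(Mul(Function('t')(4), Pow(-3348, -1)), Mul(-8739, Pow(-25153, -1))) = Add(Mul(Add(Mul(-102, Pow(4, -1)), Mul(Rational(-1, 87), 4)), Pow(-3348, -1)), Mul(-8739, Pow(-25153, -1))) = Add(Mul(Add(Mul(-102, Rational(1, 4)), Rational(-4, 87)), Rational(-1, 3348)), Mul(-8739, Rational(-1, 25153))) = Add(Mul(Add(Rational(-51, 2), Rational(-4, 87)), Rational(-1, 3348)), Rational(8739, 25153)) = Add(Mul(Rational(-4445, 174), Rational(-1, 3348)), Rational(8739, 25153)) = Add(Rational(4445, 582552), Rational(8739, 25153)) = Rational(5202727013, 14652930456)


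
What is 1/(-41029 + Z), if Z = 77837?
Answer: 1/36808 ≈ 2.7168e-5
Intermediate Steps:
1/(-41029 + Z) = 1/(-41029 + 77837) = 1/36808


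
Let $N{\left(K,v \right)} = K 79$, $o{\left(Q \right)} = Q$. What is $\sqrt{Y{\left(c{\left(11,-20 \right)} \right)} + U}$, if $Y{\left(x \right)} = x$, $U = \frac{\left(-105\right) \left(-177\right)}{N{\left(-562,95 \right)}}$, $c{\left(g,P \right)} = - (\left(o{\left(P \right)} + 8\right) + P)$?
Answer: $\frac{\sqrt{62252700098}}{44398} \approx 5.6197$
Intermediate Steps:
$N{\left(K,v \right)} = 79 K$
$c{\left(g,P \right)} = -8 - 2 P$ ($c{\left(g,P \right)} = - (\left(P + 8\right) + P) = - (\left(8 + P\right) + P) = - (8 + 2 P) = -8 - 2 P$)
$U = - \frac{18585}{44398}$ ($U = \frac{\left(-105\right) \left(-177\right)}{79 \left(-562\right)} = \frac{18585}{-44398} = 18585 \left(- \frac{1}{44398}\right) = - \frac{18585}{44398} \approx -0.4186$)
$\sqrt{Y{\left(c{\left(11,-20 \right)} \right)} + U} = \sqrt{\left(-8 - -40\right) - \frac{18585}{44398}} = \sqrt{\left(-8 + 40\right) - \frac{18585}{44398}} = \sqrt{32 - \frac{18585}{44398}} = \sqrt{\frac{1402151}{44398}} = \frac{\sqrt{62252700098}}{44398}$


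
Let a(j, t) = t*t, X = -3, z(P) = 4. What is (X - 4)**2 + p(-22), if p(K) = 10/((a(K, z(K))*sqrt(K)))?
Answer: 49 - 5*I*sqrt(22)/176 ≈ 49.0 - 0.13325*I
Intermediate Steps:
a(j, t) = t**2
p(K) = 5/(8*sqrt(K)) (p(K) = 10/((4**2*sqrt(K))) = 10/((16*sqrt(K))) = 10*(1/(16*sqrt(K))) = 5/(8*sqrt(K)))
(X - 4)**2 + p(-22) = (-3 - 4)**2 + 5/(8*sqrt(-22)) = (-7)**2 + 5*(-I*sqrt(22)/22)/8 = 49 - 5*I*sqrt(22)/176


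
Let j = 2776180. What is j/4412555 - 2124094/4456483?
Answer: 599863474954/3932895268813 ≈ 0.15252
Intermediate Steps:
j/4412555 - 2124094/4456483 = 2776180/4412555 - 2124094/4456483 = 2776180*(1/4412555) - 2124094*1/4456483 = 555236/882511 - 2124094/4456483 = 599863474954/3932895268813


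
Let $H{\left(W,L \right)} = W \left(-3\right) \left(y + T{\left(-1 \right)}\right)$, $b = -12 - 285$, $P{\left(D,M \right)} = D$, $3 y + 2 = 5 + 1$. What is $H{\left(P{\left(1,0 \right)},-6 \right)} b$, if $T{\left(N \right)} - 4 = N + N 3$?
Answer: $1188$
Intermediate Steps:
$T{\left(N \right)} = 4 + 4 N$ ($T{\left(N \right)} = 4 + \left(N + N 3\right) = 4 + \left(N + 3 N\right) = 4 + 4 N$)
$y = \frac{4}{3}$ ($y = - \frac{2}{3} + \frac{5 + 1}{3} = - \frac{2}{3} + \frac{1}{3} \cdot 6 = - \frac{2}{3} + 2 = \frac{4}{3} \approx 1.3333$)
$b = -297$ ($b = -12 - 285 = -297$)
$H{\left(W,L \right)} = - 4 W$ ($H{\left(W,L \right)} = W \left(-3\right) \left(\frac{4}{3} + \left(4 + 4 \left(-1\right)\right)\right) = - 3 W \left(\frac{4}{3} + \left(4 - 4\right)\right) = - 3 W \left(\frac{4}{3} + 0\right) = - 3 W \frac{4}{3} = - 4 W$)
$H{\left(P{\left(1,0 \right)},-6 \right)} b = \left(-4\right) 1 \left(-297\right) = \left(-4\right) \left(-297\right) = 1188$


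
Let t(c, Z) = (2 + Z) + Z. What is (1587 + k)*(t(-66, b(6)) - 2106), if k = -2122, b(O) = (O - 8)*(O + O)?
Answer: 1151320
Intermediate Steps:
b(O) = 2*O*(-8 + O) (b(O) = (-8 + O)*(2*O) = 2*O*(-8 + O))
t(c, Z) = 2 + 2*Z
(1587 + k)*(t(-66, b(6)) - 2106) = (1587 - 2122)*((2 + 2*(2*6*(-8 + 6))) - 2106) = -535*((2 + 2*(2*6*(-2))) - 2106) = -535*((2 + 2*(-24)) - 2106) = -535*((2 - 48) - 2106) = -535*(-46 - 2106) = -535*(-2152) = 1151320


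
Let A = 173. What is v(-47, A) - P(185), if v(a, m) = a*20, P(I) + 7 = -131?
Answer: -802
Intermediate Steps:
P(I) = -138 (P(I) = -7 - 131 = -138)
v(a, m) = 20*a
v(-47, A) - P(185) = 20*(-47) - 1*(-138) = -940 + 138 = -802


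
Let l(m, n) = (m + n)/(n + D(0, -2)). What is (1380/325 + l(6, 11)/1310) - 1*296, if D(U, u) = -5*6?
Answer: -94403013/323570 ≈ -291.75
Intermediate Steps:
D(U, u) = -30
l(m, n) = (m + n)/(-30 + n) (l(m, n) = (m + n)/(n - 30) = (m + n)/(-30 + n))
(1380/325 + l(6, 11)/1310) - 1*296 = (1380/325 + ((6 + 11)/(-30 + 11))/1310) - 1*296 = (1380*(1/325) + (17/(-19))*(1/1310)) - 296 = (276/65 - 1/19*17*(1/1310)) - 296 = (276/65 - 17/19*1/1310) - 296 = (276/65 - 17/24890) - 296 = 1373707/323570 - 296 = -94403013/323570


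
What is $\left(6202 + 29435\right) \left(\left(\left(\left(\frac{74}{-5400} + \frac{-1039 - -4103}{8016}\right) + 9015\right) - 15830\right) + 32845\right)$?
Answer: $\frac{139424929778309}{150300} \approx 9.2764 \cdot 10^{8}$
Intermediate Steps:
$\left(6202 + 29435\right) \left(\left(\left(\left(\frac{74}{-5400} + \frac{-1039 - -4103}{8016}\right) + 9015\right) - 15830\right) + 32845\right) = 35637 \left(\left(\left(\left(74 \left(- \frac{1}{5400}\right) + \left(-1039 + 4103\right) \frac{1}{8016}\right) + 9015\right) - 15830\right) + 32845\right) = 35637 \left(\left(\left(\left(- \frac{37}{2700} + 3064 \cdot \frac{1}{8016}\right) + 9015\right) - 15830\right) + 32845\right) = 35637 \left(\left(\left(\left(- \frac{37}{2700} + \frac{383}{1002}\right) + 9015\right) - 15830\right) + 32845\right) = 35637 \left(\left(\left(\frac{166171}{450900} + 9015\right) - 15830\right) + 32845\right) = 35637 \left(\left(\frac{4065029671}{450900} - 15830\right) + 32845\right) = 35637 \left(- \frac{3072717329}{450900} + 32845\right) = 35637 \cdot \frac{11737093171}{450900} = \frac{139424929778309}{150300}$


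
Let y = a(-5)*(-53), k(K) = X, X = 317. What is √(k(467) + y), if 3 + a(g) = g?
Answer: √741 ≈ 27.221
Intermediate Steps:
a(g) = -3 + g
k(K) = 317
y = 424 (y = (-3 - 5)*(-53) = -8*(-53) = 424)
√(k(467) + y) = √(317 + 424) = √741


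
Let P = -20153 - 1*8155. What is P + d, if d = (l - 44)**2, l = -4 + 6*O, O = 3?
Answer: -27408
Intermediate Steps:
P = -28308 (P = -20153 - 8155 = -28308)
l = 14 (l = -4 + 6*3 = -4 + 18 = 14)
d = 900 (d = (14 - 44)**2 = (-30)**2 = 900)
P + d = -28308 + 900 = -27408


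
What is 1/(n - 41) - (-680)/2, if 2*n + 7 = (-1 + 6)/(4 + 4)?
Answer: 240364/707 ≈ 339.98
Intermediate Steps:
n = -51/16 (n = -7/2 + ((-1 + 6)/(4 + 4))/2 = -7/2 + (5/8)/2 = -7/2 + (5*(⅛))/2 = -7/2 + (½)*(5/8) = -7/2 + 5/16 = -51/16 ≈ -3.1875)
1/(n - 41) - (-680)/2 = 1/(-51/16 - 41) - (-680)/2 = 1/(-707/16) - (-680)/2 = -16/707 - 34*(-10) = -16/707 + 340 = 240364/707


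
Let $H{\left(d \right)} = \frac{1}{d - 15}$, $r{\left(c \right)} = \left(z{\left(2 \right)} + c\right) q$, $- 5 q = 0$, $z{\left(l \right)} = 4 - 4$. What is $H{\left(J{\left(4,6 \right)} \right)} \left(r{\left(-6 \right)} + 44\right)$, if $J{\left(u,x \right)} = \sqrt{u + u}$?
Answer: $- \frac{660}{217} - \frac{88 \sqrt{2}}{217} \approx -3.615$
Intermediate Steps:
$z{\left(l \right)} = 0$
$J{\left(u,x \right)} = \sqrt{2} \sqrt{u}$ ($J{\left(u,x \right)} = \sqrt{2 u} = \sqrt{2} \sqrt{u}$)
$q = 0$ ($q = \left(- \frac{1}{5}\right) 0 = 0$)
$r{\left(c \right)} = 0$ ($r{\left(c \right)} = \left(0 + c\right) 0 = c 0 = 0$)
$H{\left(d \right)} = \frac{1}{-15 + d}$
$H{\left(J{\left(4,6 \right)} \right)} \left(r{\left(-6 \right)} + 44\right) = \frac{0 + 44}{-15 + \sqrt{2} \sqrt{4}} = \frac{1}{-15 + \sqrt{2} \cdot 2} \cdot 44 = \frac{1}{-15 + 2 \sqrt{2}} \cdot 44 = \frac{44}{-15 + 2 \sqrt{2}}$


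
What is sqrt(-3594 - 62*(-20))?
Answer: I*sqrt(2354) ≈ 48.518*I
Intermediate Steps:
sqrt(-3594 - 62*(-20)) = sqrt(-3594 + 1240) = sqrt(-2354) = I*sqrt(2354)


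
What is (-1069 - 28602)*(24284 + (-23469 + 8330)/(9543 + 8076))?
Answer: -12694578817847/17619 ≈ -7.2050e+8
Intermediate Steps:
(-1069 - 28602)*(24284 + (-23469 + 8330)/(9543 + 8076)) = -29671*(24284 - 15139/17619) = -29671*427844657/17619 = -12694578817847/17619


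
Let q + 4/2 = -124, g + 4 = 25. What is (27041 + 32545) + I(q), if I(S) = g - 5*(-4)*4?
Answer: 59687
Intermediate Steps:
g = 21 (g = -4 + 25 = 21)
q = -126 (q = -2 - 124 = -126)
I(S) = 101 (I(S) = 21 - 5*(-4)*4 = 21 - (-20)*4 = 21 - 1*(-80) = 21 + 80 = 101)
(27041 + 32545) + I(q) = (27041 + 32545) + 101 = 59586 + 101 = 59687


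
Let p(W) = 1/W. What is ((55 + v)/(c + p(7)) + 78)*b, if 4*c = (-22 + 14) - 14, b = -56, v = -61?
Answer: -110768/25 ≈ -4430.7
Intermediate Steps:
p(W) = 1/W
c = -11/2 (c = ((-22 + 14) - 14)/4 = (-8 - 14)/4 = (1/4)*(-22) = -11/2 ≈ -5.5000)
((55 + v)/(c + p(7)) + 78)*b = ((55 - 61)/(-11/2 + 1/7) + 78)*(-56) = (-6/(-11/2 + 1/7) + 78)*(-56) = (-6/(-75/14) + 78)*(-56) = (-6*(-14/75) + 78)*(-56) = (28/25 + 78)*(-56) = (1978/25)*(-56) = -110768/25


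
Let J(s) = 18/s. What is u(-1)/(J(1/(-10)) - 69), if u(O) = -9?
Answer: 3/83 ≈ 0.036145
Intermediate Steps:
u(-1)/(J(1/(-10)) - 69) = -9/(18/(1/(-10)) - 69) = -9/(18/(-⅒) - 69) = -9/(18*(-10) - 69) = -9/(-180 - 69) = -9/(-249) = -9*(-1/249) = 3/83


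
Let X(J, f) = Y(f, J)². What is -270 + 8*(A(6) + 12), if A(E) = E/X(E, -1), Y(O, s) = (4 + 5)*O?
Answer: -4682/27 ≈ -173.41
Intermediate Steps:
Y(O, s) = 9*O
X(J, f) = 81*f² (X(J, f) = (9*f)² = 81*f²)
A(E) = E/81 (A(E) = E/((81*(-1)²)) = E/((81*1)) = E/81)
-270 + 8*(A(6) + 12) = -270 + 8*((1/81)*6 + 12) = -270 + 8*(2/27 + 12) = -270 + 8*(326/27) = -270 + 2608/27 = -4682/27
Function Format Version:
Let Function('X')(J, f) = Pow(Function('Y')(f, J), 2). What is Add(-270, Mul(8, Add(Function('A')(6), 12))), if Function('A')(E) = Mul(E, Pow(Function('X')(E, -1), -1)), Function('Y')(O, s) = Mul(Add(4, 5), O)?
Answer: Rational(-4682, 27) ≈ -173.41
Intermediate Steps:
Function('Y')(O, s) = Mul(9, O)
Function('X')(J, f) = Mul(81, Pow(f, 2)) (Function('X')(J, f) = Pow(Mul(9, f), 2) = Mul(81, Pow(f, 2)))
Function('A')(E) = Mul(Rational(1, 81), E) (Function('A')(E) = Mul(E, Pow(Mul(81, Pow(-1, 2)), -1)) = Mul(E, Pow(Mul(81, 1), -1)) = Mul(E, Pow(81, -1)) = Mul(E, Rational(1, 81)) = Mul(Rational(1, 81), E))
Add(-270, Mul(8, Add(Function('A')(6), 12))) = Add(-270, Mul(8, Add(Mul(Rational(1, 81), 6), 12))) = Add(-270, Mul(8, Add(Rational(2, 27), 12))) = Add(-270, Mul(8, Rational(326, 27))) = Add(-270, Rational(2608, 27)) = Rational(-4682, 27)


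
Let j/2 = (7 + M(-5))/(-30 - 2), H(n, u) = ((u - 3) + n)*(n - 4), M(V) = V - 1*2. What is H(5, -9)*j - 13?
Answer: -13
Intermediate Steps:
M(V) = -2 + V (M(V) = V - 2 = -2 + V)
H(n, u) = (-4 + n)*(-3 + n + u) (H(n, u) = ((-3 + u) + n)*(-4 + n) = (-3 + n + u)*(-4 + n) = (-4 + n)*(-3 + n + u))
j = 0 (j = 2*((7 + (-2 - 5))/(-30 - 2)) = 2*((7 - 7)/(-32)) = 2*(0*(-1/32)) = 2*0 = 0)
H(5, -9)*j - 13 = (12 + 5² - 7*5 - 4*(-9) + 5*(-9))*0 - 13 = (12 + 25 - 35 + 36 - 45)*0 - 13 = -7*0 - 13 = 0 - 13 = -13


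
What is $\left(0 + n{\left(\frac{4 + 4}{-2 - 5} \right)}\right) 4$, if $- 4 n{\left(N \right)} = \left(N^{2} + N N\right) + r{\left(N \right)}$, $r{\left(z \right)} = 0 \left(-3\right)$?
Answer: $- \frac{128}{49} \approx -2.6122$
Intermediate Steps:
$r{\left(z \right)} = 0$
$n{\left(N \right)} = - \frac{N^{2}}{2}$ ($n{\left(N \right)} = - \frac{\left(N^{2} + N N\right) + 0}{4} = - \frac{\left(N^{2} + N^{2}\right) + 0}{4} = - \frac{2 N^{2} + 0}{4} = - \frac{2 N^{2}}{4} = - \frac{N^{2}}{2}$)
$\left(0 + n{\left(\frac{4 + 4}{-2 - 5} \right)}\right) 4 = \left(0 - \frac{\left(\frac{4 + 4}{-2 - 5}\right)^{2}}{2}\right) 4 = \left(0 - \frac{\left(\frac{8}{-7}\right)^{2}}{2}\right) 4 = \left(0 - \frac{\left(8 \left(- \frac{1}{7}\right)\right)^{2}}{2}\right) 4 = \left(0 - \frac{\left(- \frac{8}{7}\right)^{2}}{2}\right) 4 = \left(0 - \frac{32}{49}\right) 4 = \left(- \frac{32}{49}\right) 4 = - \frac{128}{49}$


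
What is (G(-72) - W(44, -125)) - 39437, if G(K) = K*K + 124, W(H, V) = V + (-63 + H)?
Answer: -33985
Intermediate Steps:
W(H, V) = -63 + H + V
G(K) = 124 + K**2 (G(K) = K**2 + 124 = 124 + K**2)
(G(-72) - W(44, -125)) - 39437 = ((124 + (-72)**2) - (-63 + 44 - 125)) - 39437 = ((124 + 5184) - 1*(-144)) - 39437 = (5308 + 144) - 39437 = 5452 - 39437 = -33985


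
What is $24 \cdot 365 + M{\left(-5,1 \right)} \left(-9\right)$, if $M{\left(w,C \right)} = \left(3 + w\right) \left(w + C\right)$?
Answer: $8688$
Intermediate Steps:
$M{\left(w,C \right)} = \left(3 + w\right) \left(C + w\right)$
$24 \cdot 365 + M{\left(-5,1 \right)} \left(-9\right) = 24 \cdot 365 + \left(\left(-5\right)^{2} + 3 \cdot 1 + 3 \left(-5\right) + 1 \left(-5\right)\right) \left(-9\right) = 8760 + \left(25 + 3 - 15 - 5\right) \left(-9\right) = 8760 + 8 \left(-9\right) = 8760 - 72 = 8688$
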